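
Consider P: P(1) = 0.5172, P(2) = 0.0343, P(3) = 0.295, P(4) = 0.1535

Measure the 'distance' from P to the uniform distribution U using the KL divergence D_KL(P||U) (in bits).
0.4066 bits

U(i) = 1/4 for all i

D_KL(P||U) = Σ P(x) log₂(P(x) / (1/4))
           = Σ P(x) log₂(P(x)) + log₂(4)
           = log₂(4) - H(P)

H(P) = -Σ P(x) log₂(P(x)):
  -P(1)·log₂(P(1)) = -(0.5172)·log₂(0.5172) = 0.49196
  -P(2)·log₂(P(2)) = -(0.0343)·log₂(0.0343) = 0.16689
  -P(3)·log₂(P(3)) = -(0.295)·log₂(0.295) = 0.51956
  -P(4)·log₂(P(4)) = -(0.1535)·log₂(0.1535) = 0.41502
H(P) = 0.49196 + 0.16689 + 0.51956 + 0.41502 = 1.59343 bits

log₂(4) = 2.00000 bits

D_KL(P||U) = 2.00000 - 1.59343 = 0.40657 ≈ 0.4066 bits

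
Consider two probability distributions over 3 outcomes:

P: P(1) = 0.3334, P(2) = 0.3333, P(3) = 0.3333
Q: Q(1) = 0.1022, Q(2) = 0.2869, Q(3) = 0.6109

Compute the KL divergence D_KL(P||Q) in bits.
0.3495 bits

D_KL(P||Q) = Σ P(x) log₂(P(x)/Q(x))

Computing term by term:
  P(1)·log₂(P(1)/Q(1)) = 0.3334·log₂(0.3334/0.1022) = 0.56873
  P(2)·log₂(P(2)/Q(2)) = 0.3333·log₂(0.3333/0.2869) = 0.07208
  P(3)·log₂(P(3)/Q(3)) = 0.3333·log₂(0.3333/0.6109) = -0.29134

D_KL(P||Q) = 0.56873 + 0.07208 - 0.29134 = 0.34947 ≈ 0.3495 bits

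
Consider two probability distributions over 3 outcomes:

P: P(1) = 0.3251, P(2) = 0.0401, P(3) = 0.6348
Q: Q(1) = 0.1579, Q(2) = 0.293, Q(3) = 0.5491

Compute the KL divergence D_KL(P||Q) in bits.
0.3565 bits

D_KL(P||Q) = Σ P(x) log₂(P(x)/Q(x))

Computing term by term:
  P(1)·log₂(P(1)/Q(1)) = 0.3251·log₂(0.3251/0.1579) = 0.33871
  P(2)·log₂(P(2)/Q(2)) = 0.0401·log₂(0.0401/0.293) = -0.11506
  P(3)·log₂(P(3)/Q(3)) = 0.6348·log₂(0.6348/0.5491) = 0.13282

D_KL(P||Q) = 0.33871 - 0.11506 + 0.13282 = 0.35647 ≈ 0.3565 bits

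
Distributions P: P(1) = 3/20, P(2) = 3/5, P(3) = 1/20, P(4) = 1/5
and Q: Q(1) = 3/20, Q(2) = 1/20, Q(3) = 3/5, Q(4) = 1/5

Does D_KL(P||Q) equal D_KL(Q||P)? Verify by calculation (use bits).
D_KL(P||Q) = 1.9717 bits, D_KL(Q||P) = 1.9717 bits. Yes — for this pair D_KL(P||Q) = D_KL(Q||P).

D_KL(P||Q) = Σ P(x) log₂(P(x)/Q(x))

Computing term by term:
  P(1)·log₂(P(1)/Q(1)) = (3/20)·log₂((3/20)/(3/20)) = 0.00000
  P(2)·log₂(P(2)/Q(2)) = (3/5)·log₂((3/5)/(1/20)) = 2.15098
  P(3)·log₂(P(3)/Q(3)) = (1/20)·log₂((1/20)/(3/5)) = -0.17925
  P(4)·log₂(P(4)/Q(4)) = (1/5)·log₂((1/5)/(1/5)) = 0.00000

D_KL(P||Q) = 0.00000 + 2.15098 - 0.17925 + 0.00000 = 1.97173 ≈ 1.9717 bits

D_KL(Q||P) = Σ Q(x) log₂(Q(x)/P(x))

Computing term by term:
  Q(1)·log₂(Q(1)/P(1)) = (3/20)·log₂((3/20)/(3/20)) = 0.00000
  Q(2)·log₂(Q(2)/P(2)) = (1/20)·log₂((1/20)/(3/5)) = -0.17925
  Q(3)·log₂(Q(3)/P(3)) = (3/5)·log₂((3/5)/(1/20)) = 2.15098
  Q(4)·log₂(Q(4)/P(4)) = (1/5)·log₂((1/5)/(1/5)) = 0.00000

D_KL(Q||P) = 0.00000 - 0.17925 + 2.15098 + 0.00000 = 1.97173 ≈ 1.9717 bits

These ARE equal here. Q is P with outcomes relabeled (Q(2) = P(3), Q(3) = P(2)) by a relabeling that is its own inverse, so the two sums contain exactly the same terms in a different order. This is a special case — KL divergence is not symmetric in general: D_KL(P||Q) ≠ D_KL(Q||P) for most P, Q.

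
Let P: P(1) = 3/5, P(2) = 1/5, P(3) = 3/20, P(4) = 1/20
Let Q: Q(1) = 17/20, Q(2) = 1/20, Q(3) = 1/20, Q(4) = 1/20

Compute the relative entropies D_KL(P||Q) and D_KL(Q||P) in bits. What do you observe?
D_KL(P||Q) = 0.3362 bits, D_KL(Q||P) = 0.2479 bits. The two directions give different values (D_KL(P||Q) exceeds D_KL(Q||P) by 0.0883 bits): KL divergence is asymmetric.

D_KL(P||Q) = Σ P(x) log₂(P(x)/Q(x))

Computing term by term:
  P(1)·log₂(P(1)/Q(1)) = (3/5)·log₂((3/5)/(17/20)) = -0.30150
  P(2)·log₂(P(2)/Q(2)) = (1/5)·log₂((1/5)/(1/20)) = 0.40000
  P(3)·log₂(P(3)/Q(3)) = (3/20)·log₂((3/20)/(1/20)) = 0.23774
  P(4)·log₂(P(4)/Q(4)) = (1/20)·log₂((1/20)/(1/20)) = 0.00000

D_KL(P||Q) = -0.30150 + 0.40000 + 0.23774 + 0.00000 = 0.33624 ≈ 0.3362 bits

D_KL(Q||P) = Σ Q(x) log₂(Q(x)/P(x))

Computing term by term:
  Q(1)·log₂(Q(1)/P(1)) = (17/20)·log₂((17/20)/(3/5)) = 0.42713
  Q(2)·log₂(Q(2)/P(2)) = (1/20)·log₂((1/20)/(1/5)) = -0.10000
  Q(3)·log₂(Q(3)/P(3)) = (1/20)·log₂((1/20)/(3/20)) = -0.07925
  Q(4)·log₂(Q(4)/P(4)) = (1/20)·log₂((1/20)/(1/20)) = 0.00000

D_KL(Q||P) = 0.42713 - 0.10000 - 0.07925 + 0.00000 = 0.24788 ≈ 0.2479 bits

These are NOT equal (difference: 0.0883 bits). KL divergence is asymmetric: D_KL(P||Q) ≠ D_KL(Q||P) in general.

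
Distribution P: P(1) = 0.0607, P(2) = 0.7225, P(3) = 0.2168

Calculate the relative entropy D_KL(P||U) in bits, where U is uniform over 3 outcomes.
0.5226 bits

U(i) = 1/3 for all i

D_KL(P||U) = Σ P(x) log₂(P(x) / (1/3))
           = Σ P(x) log₂(P(x)) + log₂(3)
           = log₂(3) - H(P)

H(P) = -Σ P(x) log₂(P(x)):
  -P(1)·log₂(P(1)) = -(0.0607)·log₂(0.0607) = 0.24536
  -P(2)·log₂(P(2)) = -(0.7225)·log₂(0.7225) = 0.33880
  -P(3)·log₂(P(3)) = -(0.2168)·log₂(0.2168) = 0.47817
H(P) = 0.24536 + 0.33880 + 0.47817 = 1.06233 bits

log₂(3) = 1.58496 bits

D_KL(P||U) = 1.58496 - 1.06233 = 0.52263 ≈ 0.5226 bits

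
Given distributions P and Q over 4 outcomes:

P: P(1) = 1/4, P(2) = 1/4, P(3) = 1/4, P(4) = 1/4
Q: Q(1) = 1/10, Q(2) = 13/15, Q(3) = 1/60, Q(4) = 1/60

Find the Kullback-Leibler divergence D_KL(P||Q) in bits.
1.8355 bits

D_KL(P||Q) = Σ P(x) log₂(P(x)/Q(x))

Computing term by term:
  P(1)·log₂(P(1)/Q(1)) = (1/4)·log₂((1/4)/(1/10)) = 0.33048
  P(2)·log₂(P(2)/Q(2)) = (1/4)·log₂((1/4)/(13/15)) = -0.44839
  P(3)·log₂(P(3)/Q(3)) = (1/4)·log₂((1/4)/(1/60)) = 0.97672
  P(4)·log₂(P(4)/Q(4)) = (1/4)·log₂((1/4)/(1/60)) = 0.97672

D_KL(P||Q) = 0.33048 - 0.44839 + 0.97672 + 0.97672 = 1.83553 ≈ 1.8355 bits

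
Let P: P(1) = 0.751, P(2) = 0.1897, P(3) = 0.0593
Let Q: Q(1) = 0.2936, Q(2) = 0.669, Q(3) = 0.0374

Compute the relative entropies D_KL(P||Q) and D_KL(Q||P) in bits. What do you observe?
D_KL(P||Q) = 0.7121 bits, D_KL(Q||P) = 0.7937 bits. The two directions give different values (D_KL(Q||P) exceeds D_KL(P||Q) by 0.0816 bits): KL divergence is asymmetric.

D_KL(P||Q) = Σ P(x) log₂(P(x)/Q(x))

Computing term by term:
  P(1)·log₂(P(1)/Q(1)) = 0.751·log₂(0.751/0.2936) = 1.01758
  P(2)·log₂(P(2)/Q(2)) = 0.1897·log₂(0.1897/0.669) = -0.34493
  P(3)·log₂(P(3)/Q(3)) = 0.0593·log₂(0.0593/0.0374) = 0.03943

D_KL(P||Q) = 1.01758 - 0.34493 + 0.03943 = 0.71208 ≈ 0.7121 bits

D_KL(Q||P) = Σ Q(x) log₂(Q(x)/P(x))

Computing term by term:
  Q(1)·log₂(Q(1)/P(1)) = 0.2936·log₂(0.2936/0.751) = -0.39782
  Q(2)·log₂(Q(2)/P(2)) = 0.669·log₂(0.669/0.1897) = 1.21643
  Q(3)·log₂(Q(3)/P(3)) = 0.0374·log₂(0.0374/0.0593) = -0.02487

D_KL(Q||P) = -0.39782 + 1.21643 - 0.02487 = 0.79374 ≈ 0.7937 bits

These are NOT equal (difference: 0.0816 bits). KL divergence is asymmetric: D_KL(P||Q) ≠ D_KL(Q||P) in general.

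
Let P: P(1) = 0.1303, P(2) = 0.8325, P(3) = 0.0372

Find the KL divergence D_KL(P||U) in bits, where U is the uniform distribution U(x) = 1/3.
0.8050 bits

U(i) = 1/3 for all i

D_KL(P||U) = Σ P(x) log₂(P(x) / (1/3))
           = Σ P(x) log₂(P(x)) + log₂(3)
           = log₂(3) - H(P)

H(P) = -Σ P(x) log₂(P(x)):
  -P(1)·log₂(P(1)) = -(0.1303)·log₂(0.1303) = 0.38309
  -P(2)·log₂(P(2)) = -(0.8325)·log₂(0.8325) = 0.22018
  -P(3)·log₂(P(3)) = -(0.0372)·log₂(0.0372) = 0.17665
H(P) = 0.38309 + 0.22018 + 0.17665 = 0.77992 bits

log₂(3) = 1.58496 bits

D_KL(P||U) = 1.58496 - 0.77992 = 0.80504 ≈ 0.8050 bits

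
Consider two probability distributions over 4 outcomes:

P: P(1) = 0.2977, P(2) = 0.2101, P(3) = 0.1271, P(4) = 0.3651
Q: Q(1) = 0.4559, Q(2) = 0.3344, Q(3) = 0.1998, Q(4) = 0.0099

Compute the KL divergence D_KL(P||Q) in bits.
1.4934 bits

D_KL(P||Q) = Σ P(x) log₂(P(x)/Q(x))

Computing term by term:
  P(1)·log₂(P(1)/Q(1)) = 0.2977·log₂(0.2977/0.4559) = -0.18304
  P(2)·log₂(P(2)/Q(2)) = 0.2101·log₂(0.2101/0.3344) = -0.14087
  P(3)·log₂(P(3)/Q(3)) = 0.1271·log₂(0.1271/0.1998) = -0.08294
  P(4)·log₂(P(4)/Q(4)) = 0.3651·log₂(0.3651/0.0099) = 1.90024

D_KL(P||Q) = -0.18304 - 0.14087 - 0.08294 + 1.90024 = 1.49339 ≈ 1.4934 bits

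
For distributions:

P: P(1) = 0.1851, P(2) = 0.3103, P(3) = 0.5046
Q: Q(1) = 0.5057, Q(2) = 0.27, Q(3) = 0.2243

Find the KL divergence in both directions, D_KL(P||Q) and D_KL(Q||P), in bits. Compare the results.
D_KL(P||Q) = 0.3841 bits, D_KL(Q||P) = 0.4167 bits. D_KL(Q||P) is larger than D_KL(P||Q) by 0.0326 bits; the two directions differ.

D_KL(P||Q) = Σ P(x) log₂(P(x)/Q(x))

Computing term by term:
  P(1)·log₂(P(1)/Q(1)) = 0.1851·log₂(0.1851/0.5057) = -0.26839
  P(2)·log₂(P(2)/Q(2)) = 0.3103·log₂(0.3103/0.27) = 0.06228
  P(3)·log₂(P(3)/Q(3)) = 0.5046·log₂(0.5046/0.2243) = 0.59024

D_KL(P||Q) = -0.26839 + 0.06228 + 0.59024 = 0.38413 ≈ 0.3841 bits

D_KL(Q||P) = Σ Q(x) log₂(Q(x)/P(x))

Computing term by term:
  Q(1)·log₂(Q(1)/P(1)) = 0.5057·log₂(0.5057/0.1851) = 0.73325
  Q(2)·log₂(Q(2)/P(2)) = 0.27·log₂(0.27/0.3103) = -0.05419
  Q(3)·log₂(Q(3)/P(3)) = 0.2243·log₂(0.2243/0.5046) = -0.26237

D_KL(Q||P) = 0.73325 - 0.05419 - 0.26237 = 0.41669 ≈ 0.4167 bits

These are NOT equal (difference: 0.0326 bits). KL divergence is asymmetric: D_KL(P||Q) ≠ D_KL(Q||P) in general.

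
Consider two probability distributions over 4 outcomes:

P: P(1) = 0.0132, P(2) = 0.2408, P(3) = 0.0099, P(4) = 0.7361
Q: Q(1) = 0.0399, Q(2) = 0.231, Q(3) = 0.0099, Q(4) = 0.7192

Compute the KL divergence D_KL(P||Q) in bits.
0.0180 bits

D_KL(P||Q) = Σ P(x) log₂(P(x)/Q(x))

Computing term by term:
  P(1)·log₂(P(1)/Q(1)) = 0.0132·log₂(0.0132/0.0399) = -0.02107
  P(2)·log₂(P(2)/Q(2)) = 0.2408·log₂(0.2408/0.231) = 0.01443
  P(3)·log₂(P(3)/Q(3)) = 0.0099·log₂(0.0099/0.0099) = 0.00000
  P(4)·log₂(P(4)/Q(4)) = 0.7361·log₂(0.7361/0.7192) = 0.02467

D_KL(P||Q) = -0.02107 + 0.01443 + 0.00000 + 0.02467 = 0.01803 ≈ 0.0180 bits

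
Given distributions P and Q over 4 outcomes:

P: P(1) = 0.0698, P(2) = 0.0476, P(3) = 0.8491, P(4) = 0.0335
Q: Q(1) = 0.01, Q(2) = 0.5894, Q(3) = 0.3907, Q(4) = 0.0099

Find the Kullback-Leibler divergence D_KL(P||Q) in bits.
1.0327 bits

D_KL(P||Q) = Σ P(x) log₂(P(x)/Q(x))

Computing term by term:
  P(1)·log₂(P(1)/Q(1)) = 0.0698·log₂(0.0698/0.01) = 0.19567
  P(2)·log₂(P(2)/Q(2)) = 0.0476·log₂(0.0476/0.5894) = -0.17280
  P(3)·log₂(P(3)/Q(3)) = 0.8491·log₂(0.8491/0.3907) = 0.95088
  P(4)·log₂(P(4)/Q(4)) = 0.0335·log₂(0.0335/0.0099) = 0.05892

D_KL(P||Q) = 0.19567 - 0.17280 + 0.95088 + 0.05892 = 1.03267 ≈ 1.0327 bits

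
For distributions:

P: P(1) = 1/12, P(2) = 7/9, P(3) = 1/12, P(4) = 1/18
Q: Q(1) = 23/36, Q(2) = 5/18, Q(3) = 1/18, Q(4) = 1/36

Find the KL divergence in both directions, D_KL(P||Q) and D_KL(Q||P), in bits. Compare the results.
D_KL(P||Q) = 1.0148 bits, D_KL(Q||P) = 1.4045 bits. D_KL(Q||P) is larger than D_KL(P||Q) by 0.3897 bits; the two directions differ.

D_KL(P||Q) = Σ P(x) log₂(P(x)/Q(x))

Computing term by term:
  P(1)·log₂(P(1)/Q(1)) = (1/12)·log₂((1/12)/(23/36)) = -0.24488
  P(2)·log₂(P(2)/Q(2)) = (7/9)·log₂((7/9)/(5/18)) = 1.15533
  P(3)·log₂(P(3)/Q(3)) = (1/12)·log₂((1/12)/(1/18)) = 0.04875
  P(4)·log₂(P(4)/Q(4)) = (1/18)·log₂((1/18)/(1/36)) = 0.05556

D_KL(P||Q) = -0.24488 + 1.15533 + 0.04875 + 0.05556 = 1.01476 ≈ 1.0148 bits

D_KL(Q||P) = Σ Q(x) log₂(Q(x)/P(x))

Computing term by term:
  Q(1)·log₂(Q(1)/P(1)) = (23/36)·log₂((23/36)/(1/12)) = 1.87744
  Q(2)·log₂(Q(2)/P(2)) = (5/18)·log₂((5/18)/(7/9)) = -0.41262
  Q(3)·log₂(Q(3)/P(3)) = (1/18)·log₂((1/18)/(1/12)) = -0.03250
  Q(4)·log₂(Q(4)/P(4)) = (1/36)·log₂((1/36)/(1/18)) = -0.02778

D_KL(Q||P) = 1.87744 - 0.41262 - 0.03250 - 0.02778 = 1.40454 ≈ 1.4045 bits

These are NOT equal (difference: 0.3897 bits). KL divergence is asymmetric: D_KL(P||Q) ≠ D_KL(Q||P) in general.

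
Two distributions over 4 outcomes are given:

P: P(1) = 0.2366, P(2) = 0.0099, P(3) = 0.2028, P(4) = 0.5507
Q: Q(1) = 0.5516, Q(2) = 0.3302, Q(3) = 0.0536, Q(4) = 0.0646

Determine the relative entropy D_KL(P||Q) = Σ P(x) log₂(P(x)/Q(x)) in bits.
1.7529 bits

D_KL(P||Q) = Σ P(x) log₂(P(x)/Q(x))

Computing term by term:
  P(1)·log₂(P(1)/Q(1)) = 0.2366·log₂(0.2366/0.5516) = -0.28893
  P(2)·log₂(P(2)/Q(2)) = 0.0099·log₂(0.0099/0.3302) = -0.05009
  P(3)·log₂(P(3)/Q(3)) = 0.2028·log₂(0.2028/0.0536) = 0.38933
  P(4)·log₂(P(4)/Q(4)) = 0.5507·log₂(0.5507/0.0646) = 1.70258

D_KL(P||Q) = -0.28893 - 0.05009 + 0.38933 + 1.70258 = 1.75289 ≈ 1.7529 bits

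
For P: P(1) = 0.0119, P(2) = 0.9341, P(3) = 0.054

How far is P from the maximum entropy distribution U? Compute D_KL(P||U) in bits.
1.1896 bits

U(i) = 1/3 for all i

D_KL(P||U) = Σ P(x) log₂(P(x) / (1/3))
           = Σ P(x) log₂(P(x)) + log₂(3)
           = log₂(3) - H(P)

H(P) = -Σ P(x) log₂(P(x)):
  -P(1)·log₂(P(1)) = -(0.0119)·log₂(0.0119) = 0.07608
  -P(2)·log₂(P(2)) = -(0.9341)·log₂(0.9341) = 0.09187
  -P(3)·log₂(P(3)) = -(0.054)·log₂(0.054) = 0.22739
H(P) = 0.07608 + 0.09187 + 0.22739 = 0.39534 bits

log₂(3) = 1.58496 bits

D_KL(P||U) = 1.58496 - 0.39534 = 1.18962 ≈ 1.1896 bits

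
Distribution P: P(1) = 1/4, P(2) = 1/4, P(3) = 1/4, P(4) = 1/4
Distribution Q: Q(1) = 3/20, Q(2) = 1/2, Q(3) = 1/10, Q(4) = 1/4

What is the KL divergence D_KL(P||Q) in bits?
0.2647 bits

D_KL(P||Q) = Σ P(x) log₂(P(x)/Q(x))

Computing term by term:
  P(1)·log₂(P(1)/Q(1)) = (1/4)·log₂((1/4)/(3/20)) = 0.18424
  P(2)·log₂(P(2)/Q(2)) = (1/4)·log₂((1/4)/(1/2)) = -0.25000
  P(3)·log₂(P(3)/Q(3)) = (1/4)·log₂((1/4)/(1/10)) = 0.33048
  P(4)·log₂(P(4)/Q(4)) = (1/4)·log₂((1/4)/(1/4)) = 0.00000

D_KL(P||Q) = 0.18424 - 0.25000 + 0.33048 + 0.00000 = 0.26472 ≈ 0.2647 bits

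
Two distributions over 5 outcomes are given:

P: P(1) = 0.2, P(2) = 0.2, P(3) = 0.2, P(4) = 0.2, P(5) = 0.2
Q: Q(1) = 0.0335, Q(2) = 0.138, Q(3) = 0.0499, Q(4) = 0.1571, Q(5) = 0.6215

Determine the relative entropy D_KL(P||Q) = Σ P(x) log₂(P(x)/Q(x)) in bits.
0.7657 bits

D_KL(P||Q) = Σ P(x) log₂(P(x)/Q(x))

Computing term by term:
  P(1)·log₂(P(1)/Q(1)) = 0.2·log₂(0.2/0.0335) = 0.51555
  P(2)·log₂(P(2)/Q(2)) = 0.2·log₂(0.2/0.138) = 0.10707
  P(3)·log₂(P(3)/Q(3)) = 0.2·log₂(0.2/0.0499) = 0.40058
  P(4)·log₂(P(4)/Q(4)) = 0.2·log₂(0.2/0.1571) = 0.06966
  P(5)·log₂(P(5)/Q(5)) = 0.2·log₂(0.2/0.6215) = -0.32715

D_KL(P||Q) = 0.51555 + 0.10707 + 0.40058 + 0.06966 - 0.32715 = 0.76571 ≈ 0.7657 bits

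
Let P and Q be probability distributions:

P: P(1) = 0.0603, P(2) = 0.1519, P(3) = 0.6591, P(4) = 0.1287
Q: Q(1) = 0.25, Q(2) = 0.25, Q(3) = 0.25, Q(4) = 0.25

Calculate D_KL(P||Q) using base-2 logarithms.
0.5656 bits

D_KL(P||Q) = Σ P(x) log₂(P(x)/Q(x))

Computing term by term:
  P(1)·log₂(P(1)/Q(1)) = 0.0603·log₂(0.0603/0.25) = -0.12372
  P(2)·log₂(P(2)/Q(2)) = 0.1519·log₂(0.1519/0.25) = -0.10919
  P(3)·log₂(P(3)/Q(3)) = 0.6591·log₂(0.6591/0.25) = 0.92180
  P(4)·log₂(P(4)/Q(4)) = 0.1287·log₂(0.1287/0.25) = -0.12328

D_KL(P||Q) = -0.12372 - 0.10919 + 0.92180 - 0.12328 = 0.56561 ≈ 0.5656 bits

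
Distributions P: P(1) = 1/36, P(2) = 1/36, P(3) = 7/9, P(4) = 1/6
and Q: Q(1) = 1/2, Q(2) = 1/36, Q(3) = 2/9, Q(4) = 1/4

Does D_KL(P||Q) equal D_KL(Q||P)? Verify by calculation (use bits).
D_KL(P||Q) = 1.1924 bits, D_KL(Q||P) = 1.8296 bits. No — D_KL(P||Q) ≠ D_KL(Q||P) for this pair.

D_KL(P||Q) = Σ P(x) log₂(P(x)/Q(x))

Computing term by term:
  P(1)·log₂(P(1)/Q(1)) = (1/36)·log₂((1/36)/(1/2)) = -0.11583
  P(2)·log₂(P(2)/Q(2)) = (1/36)·log₂((1/36)/(1/36)) = 0.00000
  P(3)·log₂(P(3)/Q(3)) = (7/9)·log₂((7/9)/(2/9)) = 1.40572
  P(4)·log₂(P(4)/Q(4)) = (1/6)·log₂((1/6)/(1/4)) = -0.09749

D_KL(P||Q) = -0.11583 + 0.00000 + 1.40572 - 0.09749 = 1.19240 ≈ 1.1924 bits

D_KL(Q||P) = Σ Q(x) log₂(Q(x)/P(x))

Computing term by term:
  Q(1)·log₂(Q(1)/P(1)) = (1/2)·log₂((1/2)/(1/36)) = 2.08496
  Q(2)·log₂(Q(2)/P(2)) = (1/36)·log₂((1/36)/(1/36)) = 0.00000
  Q(3)·log₂(Q(3)/P(3)) = (2/9)·log₂((2/9)/(7/9)) = -0.40163
  Q(4)·log₂(Q(4)/P(4)) = (1/4)·log₂((1/4)/(1/6)) = 0.14624

D_KL(Q||P) = 2.08496 + 0.00000 - 0.40163 + 0.14624 = 1.82957 ≈ 1.8296 bits

These are NOT equal (difference: 0.6372 bits). KL divergence is asymmetric: D_KL(P||Q) ≠ D_KL(Q||P) in general.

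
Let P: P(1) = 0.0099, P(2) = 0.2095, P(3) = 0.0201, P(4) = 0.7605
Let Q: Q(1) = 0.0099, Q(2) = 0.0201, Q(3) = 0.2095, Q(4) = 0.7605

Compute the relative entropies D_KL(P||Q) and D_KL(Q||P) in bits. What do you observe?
D_KL(P||Q) = 0.6405 bits, D_KL(Q||P) = 0.6405 bits. The two directions give the same value here, because Q is a self-inverse relabeling of P; in general KL divergence is asymmetric.

D_KL(P||Q) = Σ P(x) log₂(P(x)/Q(x))

Computing term by term:
  P(1)·log₂(P(1)/Q(1)) = 0.0099·log₂(0.0099/0.0099) = 0.00000
  P(2)·log₂(P(2)/Q(2)) = 0.2095·log₂(0.2095/0.0201) = 0.70846
  P(3)·log₂(P(3)/Q(3)) = 0.0201·log₂(0.0201/0.2095) = -0.06797
  P(4)·log₂(P(4)/Q(4)) = 0.7605·log₂(0.7605/0.7605) = 0.00000

D_KL(P||Q) = 0.00000 + 0.70846 - 0.06797 + 0.00000 = 0.64049 ≈ 0.6405 bits

D_KL(Q||P) = Σ Q(x) log₂(Q(x)/P(x))

Computing term by term:
  Q(1)·log₂(Q(1)/P(1)) = 0.0099·log₂(0.0099/0.0099) = 0.00000
  Q(2)·log₂(Q(2)/P(2)) = 0.0201·log₂(0.0201/0.2095) = -0.06797
  Q(3)·log₂(Q(3)/P(3)) = 0.2095·log₂(0.2095/0.0201) = 0.70846
  Q(4)·log₂(Q(4)/P(4)) = 0.7605·log₂(0.7605/0.7605) = 0.00000

D_KL(Q||P) = 0.00000 - 0.06797 + 0.70846 + 0.00000 = 0.64049 ≈ 0.6405 bits

These ARE equal here. Q is P with outcomes relabeled (Q(2) = P(3), Q(3) = P(2)) by a relabeling that is its own inverse, so the two sums contain exactly the same terms in a different order. This is a special case — KL divergence is not symmetric in general: D_KL(P||Q) ≠ D_KL(Q||P) for most P, Q.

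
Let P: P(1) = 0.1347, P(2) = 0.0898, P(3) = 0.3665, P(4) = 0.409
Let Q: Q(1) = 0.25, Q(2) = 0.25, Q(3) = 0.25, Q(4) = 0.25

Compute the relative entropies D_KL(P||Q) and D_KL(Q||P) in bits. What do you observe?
D_KL(P||Q) = 0.2399 bits, D_KL(Q||P) = 0.2768 bits. The two directions give different values (D_KL(Q||P) exceeds D_KL(P||Q) by 0.0369 bits): KL divergence is asymmetric.

D_KL(P||Q) = Σ P(x) log₂(P(x)/Q(x))

Computing term by term:
  P(1)·log₂(P(1)/Q(1)) = 0.1347·log₂(0.1347/0.25) = -0.12018
  P(2)·log₂(P(2)/Q(2)) = 0.0898·log₂(0.0898/0.25) = -0.13265
  P(3)·log₂(P(3)/Q(3)) = 0.3665·log₂(0.3665/0.25) = 0.20227
  P(4)·log₂(P(4)/Q(4)) = 0.409·log₂(0.409/0.25) = 0.29046

D_KL(P||Q) = -0.12018 - 0.13265 + 0.20227 + 0.29046 = 0.23990 ≈ 0.2399 bits

D_KL(Q||P) = Σ Q(x) log₂(Q(x)/P(x))

Computing term by term:
  Q(1)·log₂(Q(1)/P(1)) = 0.25·log₂(0.25/0.1347) = 0.22304
  Q(2)·log₂(Q(2)/P(2)) = 0.25·log₂(0.25/0.0898) = 0.36929
  Q(3)·log₂(Q(3)/P(3)) = 0.25·log₂(0.25/0.3665) = -0.13797
  Q(4)·log₂(Q(4)/P(4)) = 0.25·log₂(0.25/0.409) = -0.17754

D_KL(Q||P) = 0.22304 + 0.36929 - 0.13797 - 0.17754 = 0.27682 ≈ 0.2768 bits

These are NOT equal (difference: 0.0369 bits). KL divergence is asymmetric: D_KL(P||Q) ≠ D_KL(Q||P) in general.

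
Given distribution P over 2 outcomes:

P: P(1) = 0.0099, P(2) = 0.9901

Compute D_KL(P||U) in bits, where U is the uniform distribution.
0.9199 bits

U(i) = 1/2 for all i

D_KL(P||U) = Σ P(x) log₂(P(x) / (1/2))
           = Σ P(x) log₂(P(x)) + log₂(2)
           = log₂(2) - H(P)

H(P) = -Σ P(x) log₂(P(x)):
  -P(1)·log₂(P(1)) = -(0.0099)·log₂(0.0099) = 0.06592
  -P(2)·log₂(P(2)) = -(0.9901)·log₂(0.9901) = 0.01421
H(P) = 0.06592 + 0.01421 = 0.08013 bits

log₂(2) = 1.00000 bits

D_KL(P||U) = 1.00000 - 0.08013 = 0.91987 ≈ 0.9199 bits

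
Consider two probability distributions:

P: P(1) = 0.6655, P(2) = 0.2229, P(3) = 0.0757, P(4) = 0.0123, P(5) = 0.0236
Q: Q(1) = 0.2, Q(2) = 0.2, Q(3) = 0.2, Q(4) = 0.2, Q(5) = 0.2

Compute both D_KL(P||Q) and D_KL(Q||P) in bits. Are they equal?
D_KL(P||Q) = 0.9608 bits, D_KL(Q||P) = 1.3234 bits. No, they are not equal.

D_KL(P||Q) = Σ P(x) log₂(P(x)/Q(x))

Computing term by term:
  P(1)·log₂(P(1)/Q(1)) = 0.6655·log₂(0.6655/0.2) = 1.15427
  P(2)·log₂(P(2)/Q(2)) = 0.2229·log₂(0.2229/0.2) = 0.03486
  P(3)·log₂(P(3)/Q(3)) = 0.0757·log₂(0.0757/0.2) = -0.10610
  P(4)·log₂(P(4)/Q(4)) = 0.0123·log₂(0.0123/0.2) = -0.04949
  P(5)·log₂(P(5)/Q(5)) = 0.0236·log₂(0.0236/0.2) = -0.07276

D_KL(P||Q) = 1.15427 + 0.03486 - 0.10610 - 0.04949 - 0.07276 = 0.96078 ≈ 0.9608 bits

D_KL(Q||P) = Σ Q(x) log₂(Q(x)/P(x))

Computing term by term:
  Q(1)·log₂(Q(1)/P(1)) = 0.2·log₂(0.2/0.6655) = -0.34689
  Q(2)·log₂(Q(2)/P(2)) = 0.2·log₂(0.2/0.2229) = -0.03128
  Q(3)·log₂(Q(3)/P(3)) = 0.2·log₂(0.2/0.0757) = 0.28033
  Q(4)·log₂(Q(4)/P(4)) = 0.2·log₂(0.2/0.0123) = 0.80465
  Q(5)·log₂(Q(5)/P(5)) = 0.2·log₂(0.2/0.0236) = 0.61663

D_KL(Q||P) = -0.34689 - 0.03128 + 0.28033 + 0.80465 + 0.61663 = 1.32344 ≈ 1.3234 bits

These are NOT equal (difference: 0.3626 bits). KL divergence is asymmetric: D_KL(P||Q) ≠ D_KL(Q||P) in general.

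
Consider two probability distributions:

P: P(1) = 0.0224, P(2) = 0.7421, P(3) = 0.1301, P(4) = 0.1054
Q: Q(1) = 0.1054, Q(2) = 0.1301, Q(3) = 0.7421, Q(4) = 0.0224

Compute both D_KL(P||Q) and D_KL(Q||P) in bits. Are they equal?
D_KL(P||Q) = 1.7228 bits, D_KL(Q||P) = 1.7228 bits. Yes, in this case they are equal (although KL divergence is not symmetric in general).

D_KL(P||Q) = Σ P(x) log₂(P(x)/Q(x))

Computing term by term:
  P(1)·log₂(P(1)/Q(1)) = 0.0224·log₂(0.0224/0.1054) = -0.05005
  P(2)·log₂(P(2)/Q(2)) = 0.7421·log₂(0.7421/0.1301) = 1.86415
  P(3)·log₂(P(3)/Q(3)) = 0.1301·log₂(0.1301/0.7421) = -0.32681
  P(4)·log₂(P(4)/Q(4)) = 0.1054·log₂(0.1054/0.0224) = 0.23550

D_KL(P||Q) = -0.05005 + 1.86415 - 0.32681 + 0.23550 = 1.72279 ≈ 1.7228 bits

D_KL(Q||P) = Σ Q(x) log₂(Q(x)/P(x))

Computing term by term:
  Q(1)·log₂(Q(1)/P(1)) = 0.1054·log₂(0.1054/0.0224) = 0.23550
  Q(2)·log₂(Q(2)/P(2)) = 0.1301·log₂(0.1301/0.7421) = -0.32681
  Q(3)·log₂(Q(3)/P(3)) = 0.7421·log₂(0.7421/0.1301) = 1.86415
  Q(4)·log₂(Q(4)/P(4)) = 0.0224·log₂(0.0224/0.1054) = -0.05005

D_KL(Q||P) = 0.23550 - 0.32681 + 1.86415 - 0.05005 = 1.72279 ≈ 1.7228 bits

These ARE equal here. Q is P with outcomes relabeled (Q(1) = P(4), Q(2) = P(3), Q(3) = P(2), Q(4) = P(1)) by a relabeling that is its own inverse, so the two sums contain exactly the same terms in a different order. This is a special case — KL divergence is not symmetric in general: D_KL(P||Q) ≠ D_KL(Q||P) for most P, Q.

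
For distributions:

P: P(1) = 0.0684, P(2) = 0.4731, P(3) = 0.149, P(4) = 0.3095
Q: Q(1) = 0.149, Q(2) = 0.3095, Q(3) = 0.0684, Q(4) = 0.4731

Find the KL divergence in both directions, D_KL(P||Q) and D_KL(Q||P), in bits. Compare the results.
D_KL(P||Q) = 0.1907 bits, D_KL(Q||P) = 0.1907 bits. The two directions give exactly the same value for this pair.

D_KL(P||Q) = Σ P(x) log₂(P(x)/Q(x))

Computing term by term:
  P(1)·log₂(P(1)/Q(1)) = 0.0684·log₂(0.0684/0.149) = -0.07683
  P(2)·log₂(P(2)/Q(2)) = 0.4731·log₂(0.4731/0.3095) = 0.28963
  P(3)·log₂(P(3)/Q(3)) = 0.149·log₂(0.149/0.0684) = 0.16736
  P(4)·log₂(P(4)/Q(4)) = 0.3095·log₂(0.3095/0.4731) = -0.18948

D_KL(P||Q) = -0.07683 + 0.28963 + 0.16736 - 0.18948 = 0.19068 ≈ 0.1907 bits

D_KL(Q||P) = Σ Q(x) log₂(Q(x)/P(x))

Computing term by term:
  Q(1)·log₂(Q(1)/P(1)) = 0.149·log₂(0.149/0.0684) = 0.16736
  Q(2)·log₂(Q(2)/P(2)) = 0.3095·log₂(0.3095/0.4731) = -0.18948
  Q(3)·log₂(Q(3)/P(3)) = 0.0684·log₂(0.0684/0.149) = -0.07683
  Q(4)·log₂(Q(4)/P(4)) = 0.4731·log₂(0.4731/0.3095) = 0.28963

D_KL(Q||P) = 0.16736 - 0.18948 - 0.07683 + 0.28963 = 0.19068 ≈ 0.1907 bits

These ARE equal here. Q is P with outcomes relabeled (Q(1) = P(3), Q(2) = P(4), Q(3) = P(1), Q(4) = P(2)) by a relabeling that is its own inverse, so the two sums contain exactly the same terms in a different order. This is a special case — KL divergence is not symmetric in general: D_KL(P||Q) ≠ D_KL(Q||P) for most P, Q.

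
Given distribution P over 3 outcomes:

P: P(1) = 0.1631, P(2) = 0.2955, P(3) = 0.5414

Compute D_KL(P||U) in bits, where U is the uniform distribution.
0.1593 bits

U(i) = 1/3 for all i

D_KL(P||U) = Σ P(x) log₂(P(x) / (1/3))
           = Σ P(x) log₂(P(x)) + log₂(3)
           = log₂(3) - H(P)

H(P) = -Σ P(x) log₂(P(x)):
  -P(1)·log₂(P(1)) = -(0.1631)·log₂(0.1631) = 0.42670
  -P(2)·log₂(P(2)) = -(0.2955)·log₂(0.2955) = 0.51972
  -P(3)·log₂(P(3)) = -(0.5414)·log₂(0.5414) = 0.47927
H(P) = 0.42670 + 0.51972 + 0.47927 = 1.42569 bits

log₂(3) = 1.58496 bits

D_KL(P||U) = 1.58496 - 1.42569 = 0.15927 ≈ 0.1593 bits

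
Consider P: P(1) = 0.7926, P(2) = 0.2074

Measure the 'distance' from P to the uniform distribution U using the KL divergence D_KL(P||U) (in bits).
0.2635 bits

U(i) = 1/2 for all i

D_KL(P||U) = Σ P(x) log₂(P(x) / (1/2))
           = Σ P(x) log₂(P(x)) + log₂(2)
           = log₂(2) - H(P)

H(P) = -Σ P(x) log₂(P(x)):
  -P(1)·log₂(P(1)) = -(0.7926)·log₂(0.7926) = 0.26579
  -P(2)·log₂(P(2)) = -(0.2074)·log₂(0.2074) = 0.47070
H(P) = 0.26579 + 0.47070 = 0.73649 bits

log₂(2) = 1.00000 bits

D_KL(P||U) = 1.00000 - 0.73649 = 0.26351 ≈ 0.2635 bits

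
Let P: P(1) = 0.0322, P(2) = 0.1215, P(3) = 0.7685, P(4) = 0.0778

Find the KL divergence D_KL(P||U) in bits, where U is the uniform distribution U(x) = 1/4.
0.8924 bits

U(i) = 1/4 for all i

D_KL(P||U) = Σ P(x) log₂(P(x) / (1/4))
           = Σ P(x) log₂(P(x)) + log₂(4)
           = log₂(4) - H(P)

H(P) = -Σ P(x) log₂(P(x)):
  -P(1)·log₂(P(1)) = -(0.0322)·log₂(0.0322) = 0.15961
  -P(2)·log₂(P(2)) = -(0.1215)·log₂(0.1215) = 0.36948
  -P(3)·log₂(P(3)) = -(0.7685)·log₂(0.7685) = 0.29194
  -P(4)·log₂(P(4)) = -(0.0778)·log₂(0.0778) = 0.28662
H(P) = 0.15961 + 0.36948 + 0.29194 + 0.28662 = 1.10765 bits

log₂(4) = 2.00000 bits

D_KL(P||U) = 2.00000 - 1.10765 = 0.89235 ≈ 0.8924 bits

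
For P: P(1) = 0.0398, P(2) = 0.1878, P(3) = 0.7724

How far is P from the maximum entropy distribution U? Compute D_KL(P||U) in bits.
0.6590 bits

U(i) = 1/3 for all i

D_KL(P||U) = Σ P(x) log₂(P(x) / (1/3))
           = Σ P(x) log₂(P(x)) + log₂(3)
           = log₂(3) - H(P)

H(P) = -Σ P(x) log₂(P(x)):
  -P(1)·log₂(P(1)) = -(0.0398)·log₂(0.0398) = 0.18511
  -P(2)·log₂(P(2)) = -(0.1878)·log₂(0.1878) = 0.45311
  -P(3)·log₂(P(3)) = -(0.7724)·log₂(0.7724) = 0.28778
H(P) = 0.18511 + 0.45311 + 0.28778 = 0.92600 bits

log₂(3) = 1.58496 bits

D_KL(P||U) = 1.58496 - 0.92600 = 0.65896 ≈ 0.6590 bits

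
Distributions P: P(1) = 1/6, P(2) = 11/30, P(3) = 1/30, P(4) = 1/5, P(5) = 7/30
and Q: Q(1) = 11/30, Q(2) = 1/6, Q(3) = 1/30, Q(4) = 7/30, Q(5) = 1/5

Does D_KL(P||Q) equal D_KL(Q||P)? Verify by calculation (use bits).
D_KL(P||Q) = 0.2349 bits, D_KL(Q||P) = 0.2349 bits. Yes — for this pair D_KL(P||Q) = D_KL(Q||P).

D_KL(P||Q) = Σ P(x) log₂(P(x)/Q(x))

Computing term by term:
  P(1)·log₂(P(1)/Q(1)) = (1/6)·log₂((1/6)/(11/30)) = -0.18958
  P(2)·log₂(P(2)/Q(2)) = (11/30)·log₂((11/30)/(1/6)) = 0.41708
  P(3)·log₂(P(3)/Q(3)) = (1/30)·log₂((1/30)/(1/30)) = 0.00000
  P(4)·log₂(P(4)/Q(4)) = (1/5)·log₂((1/5)/(7/30)) = -0.04448
  P(5)·log₂(P(5)/Q(5)) = (7/30)·log₂((7/30)/(1/5)) = 0.05189

D_KL(P||Q) = -0.18958 + 0.41708 + 0.00000 - 0.04448 + 0.05189 = 0.23491 ≈ 0.2349 bits

D_KL(Q||P) = Σ Q(x) log₂(Q(x)/P(x))

Computing term by term:
  Q(1)·log₂(Q(1)/P(1)) = (11/30)·log₂((11/30)/(1/6)) = 0.41708
  Q(2)·log₂(Q(2)/P(2)) = (1/6)·log₂((1/6)/(11/30)) = -0.18958
  Q(3)·log₂(Q(3)/P(3)) = (1/30)·log₂((1/30)/(1/30)) = 0.00000
  Q(4)·log₂(Q(4)/P(4)) = (7/30)·log₂((7/30)/(1/5)) = 0.05189
  Q(5)·log₂(Q(5)/P(5)) = (1/5)·log₂((1/5)/(7/30)) = -0.04448

D_KL(Q||P) = 0.41708 - 0.18958 + 0.00000 + 0.05189 - 0.04448 = 0.23491 ≈ 0.2349 bits

These ARE equal here. Q is P with outcomes relabeled (Q(1) = P(2), Q(2) = P(1), Q(4) = P(5), Q(5) = P(4)) by a relabeling that is its own inverse, so the two sums contain exactly the same terms in a different order. This is a special case — KL divergence is not symmetric in general: D_KL(P||Q) ≠ D_KL(Q||P) for most P, Q.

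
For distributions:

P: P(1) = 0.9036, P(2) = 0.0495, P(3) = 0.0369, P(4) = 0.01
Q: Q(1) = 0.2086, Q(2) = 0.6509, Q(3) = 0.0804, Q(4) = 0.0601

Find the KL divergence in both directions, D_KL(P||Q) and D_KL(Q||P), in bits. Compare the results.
D_KL(P||Q) = 1.6597 bits, D_KL(Q||P) = 2.2240 bits. D_KL(Q||P) is larger than D_KL(P||Q) by 0.5643 bits; the two directions differ.

D_KL(P||Q) = Σ P(x) log₂(P(x)/Q(x))

Computing term by term:
  P(1)·log₂(P(1)/Q(1)) = 0.9036·log₂(0.9036/0.2086) = 1.91106
  P(2)·log₂(P(2)/Q(2)) = 0.0495·log₂(0.0495/0.6509) = -0.18399
  P(3)·log₂(P(3)/Q(3)) = 0.0369·log₂(0.0369/0.0804) = -0.04146
  P(4)·log₂(P(4)/Q(4)) = 0.01·log₂(0.01/0.0601) = -0.02587

D_KL(P||Q) = 1.91106 - 0.18399 - 0.04146 - 0.02587 = 1.65974 ≈ 1.6597 bits

D_KL(Q||P) = Σ Q(x) log₂(Q(x)/P(x))

Computing term by term:
  Q(1)·log₂(Q(1)/P(1)) = 0.2086·log₂(0.2086/0.9036) = -0.44118
  Q(2)·log₂(Q(2)/P(2)) = 0.6509·log₂(0.6509/0.0495) = 2.41935
  Q(3)·log₂(Q(3)/P(3)) = 0.0804·log₂(0.0804/0.0369) = 0.09034
  Q(4)·log₂(Q(4)/P(4)) = 0.0601·log₂(0.0601/0.01) = 0.15550

D_KL(Q||P) = -0.44118 + 2.41935 + 0.09034 + 0.15550 = 2.22401 ≈ 2.2240 bits

These are NOT equal (difference: 0.5643 bits). KL divergence is asymmetric: D_KL(P||Q) ≠ D_KL(Q||P) in general.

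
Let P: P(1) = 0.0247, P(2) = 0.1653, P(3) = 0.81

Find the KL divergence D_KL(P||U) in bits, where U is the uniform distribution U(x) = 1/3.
0.7776 bits

U(i) = 1/3 for all i

D_KL(P||U) = Σ P(x) log₂(P(x) / (1/3))
           = Σ P(x) log₂(P(x)) + log₂(3)
           = log₂(3) - H(P)

H(P) = -Σ P(x) log₂(P(x)):
  -P(1)·log₂(P(1)) = -(0.0247)·log₂(0.0247) = 0.13188
  -P(2)·log₂(P(2)) = -(0.1653)·log₂(0.1653) = 0.42926
  -P(3)·log₂(P(3)) = -(0.81)·log₂(0.81) = 0.24625
H(P) = 0.13188 + 0.42926 + 0.24625 = 0.80739 bits

log₂(3) = 1.58496 bits

D_KL(P||U) = 1.58496 - 0.80739 = 0.77757 ≈ 0.7776 bits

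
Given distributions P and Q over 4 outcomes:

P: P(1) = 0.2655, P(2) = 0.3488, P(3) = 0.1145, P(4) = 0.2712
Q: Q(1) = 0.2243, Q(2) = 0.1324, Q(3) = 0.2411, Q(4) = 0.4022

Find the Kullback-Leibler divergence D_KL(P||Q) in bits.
0.2748 bits

D_KL(P||Q) = Σ P(x) log₂(P(x)/Q(x))

Computing term by term:
  P(1)·log₂(P(1)/Q(1)) = 0.2655·log₂(0.2655/0.2243) = 0.06459
  P(2)·log₂(P(2)/Q(2)) = 0.3488·log₂(0.3488/0.1324) = 0.48745
  P(3)·log₂(P(3)/Q(3)) = 0.1145·log₂(0.1145/0.2411) = -0.12301
  P(4)·log₂(P(4)/Q(4)) = 0.2712·log₂(0.2712/0.4022) = -0.15419

D_KL(P||Q) = 0.06459 + 0.48745 - 0.12301 - 0.15419 = 0.27484 ≈ 0.2748 bits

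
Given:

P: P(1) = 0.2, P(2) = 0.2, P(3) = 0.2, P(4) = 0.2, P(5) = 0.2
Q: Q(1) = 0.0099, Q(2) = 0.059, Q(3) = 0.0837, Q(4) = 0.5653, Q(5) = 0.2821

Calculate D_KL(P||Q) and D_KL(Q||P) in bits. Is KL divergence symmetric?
D_KL(P||Q) = 1.0718 bits, D_KL(Q||P) = 0.7353 bits. No, KL divergence is not symmetric.

D_KL(P||Q) = Σ P(x) log₂(P(x)/Q(x))

Computing term by term:
  P(1)·log₂(P(1)/Q(1)) = 0.2·log₂(0.2/0.0099) = 0.86729
  P(2)·log₂(P(2)/Q(2)) = 0.2·log₂(0.2/0.059) = 0.35224
  P(3)·log₂(P(3)/Q(3)) = 0.2·log₂(0.2/0.0837) = 0.25134
  P(4)·log₂(P(4)/Q(4)) = 0.2·log₂(0.2/0.5653) = -0.29980
  P(5)·log₂(P(5)/Q(5)) = 0.2·log₂(0.2/0.2821) = -0.09924

D_KL(P||Q) = 0.86729 + 0.35224 + 0.25134 - 0.29980 - 0.09924 = 1.07183 ≈ 1.0718 bits

D_KL(Q||P) = Σ Q(x) log₂(Q(x)/P(x))

Computing term by term:
  Q(1)·log₂(Q(1)/P(1)) = 0.0099·log₂(0.0099/0.2) = -0.04293
  Q(2)·log₂(Q(2)/P(2)) = 0.059·log₂(0.059/0.2) = -0.10391
  Q(3)·log₂(Q(3)/P(3)) = 0.0837·log₂(0.0837/0.2) = -0.10519
  Q(4)·log₂(Q(4)/P(4)) = 0.5653·log₂(0.5653/0.2) = 0.84739
  Q(5)·log₂(Q(5)/P(5)) = 0.2821·log₂(0.2821/0.2) = 0.13998

D_KL(Q||P) = -0.04293 - 0.10391 - 0.10519 + 0.84739 + 0.13998 = 0.73534 ≈ 0.7353 bits

These are NOT equal (difference: 0.3365 bits). KL divergence is asymmetric: D_KL(P||Q) ≠ D_KL(Q||P) in general.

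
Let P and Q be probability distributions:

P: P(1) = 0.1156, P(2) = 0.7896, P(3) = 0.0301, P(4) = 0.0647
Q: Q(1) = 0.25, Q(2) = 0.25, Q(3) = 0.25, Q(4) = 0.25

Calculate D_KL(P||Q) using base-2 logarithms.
0.9634 bits

D_KL(P||Q) = Σ P(x) log₂(P(x)/Q(x))

Computing term by term:
  P(1)·log₂(P(1)/Q(1)) = 0.1156·log₂(0.1156/0.25) = -0.12864
  P(2)·log₂(P(2)/Q(2)) = 0.7896·log₂(0.7896/0.25) = 1.31010
  P(3)·log₂(P(3)/Q(3)) = 0.0301·log₂(0.0301/0.25) = -0.09193
  P(4)·log₂(P(4)/Q(4)) = 0.0647·log₂(0.0647/0.25) = -0.12617

D_KL(P||Q) = -0.12864 + 1.31010 - 0.09193 - 0.12617 = 0.96336 ≈ 0.9634 bits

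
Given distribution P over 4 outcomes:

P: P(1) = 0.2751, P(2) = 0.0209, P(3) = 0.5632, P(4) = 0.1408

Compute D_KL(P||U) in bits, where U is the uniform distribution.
0.5064 bits

U(i) = 1/4 for all i

D_KL(P||U) = Σ P(x) log₂(P(x) / (1/4))
           = Σ P(x) log₂(P(x)) + log₂(4)
           = log₂(4) - H(P)

H(P) = -Σ P(x) log₂(P(x)):
  -P(1)·log₂(P(1)) = -(0.2751)·log₂(0.2751) = 0.51223
  -P(2)·log₂(P(2)) = -(0.0209)·log₂(0.0209) = 0.11663
  -P(3)·log₂(P(3)) = -(0.5632)·log₂(0.5632) = 0.46649
  -P(4)·log₂(P(4)) = -(0.1408)·log₂(0.1408) = 0.39822
H(P) = 0.51223 + 0.11663 + 0.46649 + 0.39822 = 1.49357 bits

log₂(4) = 2.00000 bits

D_KL(P||U) = 2.00000 - 1.49357 = 0.50643 ≈ 0.5064 bits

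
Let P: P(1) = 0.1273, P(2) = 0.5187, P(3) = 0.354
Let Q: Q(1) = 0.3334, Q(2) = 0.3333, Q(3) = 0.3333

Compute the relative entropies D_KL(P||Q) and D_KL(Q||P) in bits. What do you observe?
D_KL(P||Q) = 0.1849 bits, D_KL(Q||P) = 0.2215 bits. The two directions give different values (D_KL(Q||P) exceeds D_KL(P||Q) by 0.0366 bits): KL divergence is asymmetric.

D_KL(P||Q) = Σ P(x) log₂(P(x)/Q(x))

Computing term by term:
  P(1)·log₂(P(1)/Q(1)) = 0.1273·log₂(0.1273/0.3334) = -0.17682
  P(2)·log₂(P(2)/Q(2)) = 0.5187·log₂(0.5187/0.3333) = 0.33097
  P(3)·log₂(P(3)/Q(3)) = 0.354·log₂(0.354/0.3333) = 0.03077

D_KL(P||Q) = -0.17682 + 0.33097 + 0.03077 = 0.18492 ≈ 0.1849 bits

D_KL(Q||P) = Σ Q(x) log₂(Q(x)/P(x))

Computing term by term:
  Q(1)·log₂(Q(1)/P(1)) = 0.3334·log₂(0.3334/0.1273) = 0.46310
  Q(2)·log₂(Q(2)/P(2)) = 0.3333·log₂(0.3333/0.5187) = -0.21267
  Q(3)·log₂(Q(3)/P(3)) = 0.3333·log₂(0.3333/0.354) = -0.02897

D_KL(Q||P) = 0.46310 - 0.21267 - 0.02897 = 0.22146 ≈ 0.2215 bits

These are NOT equal (difference: 0.0366 bits). KL divergence is asymmetric: D_KL(P||Q) ≠ D_KL(Q||P) in general.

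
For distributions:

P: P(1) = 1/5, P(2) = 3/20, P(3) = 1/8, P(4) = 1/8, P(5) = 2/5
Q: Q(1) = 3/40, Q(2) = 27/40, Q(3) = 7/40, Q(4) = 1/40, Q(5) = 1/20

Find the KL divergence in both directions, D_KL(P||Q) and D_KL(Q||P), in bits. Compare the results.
D_KL(P||Q) = 1.3871 bits, D_KL(Q||P) = 1.2355 bits. D_KL(P||Q) is larger than D_KL(Q||P) by 0.1516 bits; the two directions differ.

D_KL(P||Q) = Σ P(x) log₂(P(x)/Q(x))

Computing term by term:
  P(1)·log₂(P(1)/Q(1)) = (1/5)·log₂((1/5)/(3/40)) = 0.28301
  P(2)·log₂(P(2)/Q(2)) = (3/20)·log₂((3/20)/(27/40)) = -0.32549
  P(3)·log₂(P(3)/Q(3)) = (1/8)·log₂((1/8)/(7/40)) = -0.06068
  P(4)·log₂(P(4)/Q(4)) = (1/8)·log₂((1/8)/(1/40)) = 0.29024
  P(5)·log₂(P(5)/Q(5)) = (2/5)·log₂((2/5)/(1/20)) = 1.20000

D_KL(P||Q) = 0.28301 - 0.32549 - 0.06068 + 0.29024 + 1.20000 = 1.38708 ≈ 1.3871 bits

D_KL(Q||P) = Σ Q(x) log₂(Q(x)/P(x))

Computing term by term:
  Q(1)·log₂(Q(1)/P(1)) = (3/40)·log₂((3/40)/(1/5)) = -0.10613
  Q(2)·log₂(Q(2)/P(2)) = (27/40)·log₂((27/40)/(3/20)) = 1.46470
  Q(3)·log₂(Q(3)/P(3)) = (7/40)·log₂((7/40)/(1/8)) = 0.08495
  Q(4)·log₂(Q(4)/P(4)) = (1/40)·log₂((1/40)/(1/8)) = -0.05805
  Q(5)·log₂(Q(5)/P(5)) = (1/20)·log₂((1/20)/(2/5)) = -0.15000

D_KL(Q||P) = -0.10613 + 1.46470 + 0.08495 - 0.05805 - 0.15000 = 1.23547 ≈ 1.2355 bits

These are NOT equal (difference: 0.1516 bits). KL divergence is asymmetric: D_KL(P||Q) ≠ D_KL(Q||P) in general.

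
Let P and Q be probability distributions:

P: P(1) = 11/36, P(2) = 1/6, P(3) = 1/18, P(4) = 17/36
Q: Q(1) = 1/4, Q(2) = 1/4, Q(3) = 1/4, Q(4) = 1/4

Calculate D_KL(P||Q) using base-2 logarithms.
0.3037 bits

D_KL(P||Q) = Σ P(x) log₂(P(x)/Q(x))

Computing term by term:
  P(1)·log₂(P(1)/Q(1)) = (11/36)·log₂((11/36)/(1/4)) = 0.08846
  P(2)·log₂(P(2)/Q(2)) = (1/6)·log₂((1/6)/(1/4)) = -0.09749
  P(3)·log₂(P(3)/Q(3)) = (1/18)·log₂((1/18)/(1/4)) = -0.12055
  P(4)·log₂(P(4)/Q(4)) = (17/36)·log₂((17/36)/(1/4)) = 0.43328

D_KL(P||Q) = 0.08846 - 0.09749 - 0.12055 + 0.43328 = 0.30370 ≈ 0.3037 bits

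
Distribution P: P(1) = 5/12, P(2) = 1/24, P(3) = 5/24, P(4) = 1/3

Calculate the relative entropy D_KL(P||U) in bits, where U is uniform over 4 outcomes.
0.2829 bits

U(i) = 1/4 for all i

D_KL(P||U) = Σ P(x) log₂(P(x) / (1/4))
           = Σ P(x) log₂(P(x)) + log₂(4)
           = log₂(4) - H(P)

H(P) = -Σ P(x) log₂(P(x)):
  -P(1)·log₂(P(1)) = -(5/12)·log₂(5/12) = 0.52626
  -P(2)·log₂(P(2)) = -(1/24)·log₂(1/24) = 0.19104
  -P(3)·log₂(P(3)) = -(5/24)·log₂(5/24) = 0.47147
  -P(4)·log₂(P(4)) = -(1/3)·log₂(1/3) = 0.52832
H(P) = 0.52626 + 0.19104 + 0.47147 + 0.52832 = 1.71709 bits

log₂(4) = 2.00000 bits

D_KL(P||U) = 2.00000 - 1.71709 = 0.28291 ≈ 0.2829 bits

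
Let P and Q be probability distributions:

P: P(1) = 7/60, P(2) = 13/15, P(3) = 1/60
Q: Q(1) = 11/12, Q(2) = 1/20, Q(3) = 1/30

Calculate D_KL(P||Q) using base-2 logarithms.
3.2031 bits

D_KL(P||Q) = Σ P(x) log₂(P(x)/Q(x))

Computing term by term:
  P(1)·log₂(P(1)/Q(1)) = (7/60)·log₂((7/60)/(11/12)) = -0.34697
  P(2)·log₂(P(2)/Q(2)) = (13/15)·log₂((13/15)/(1/20)) = 3.56675
  P(3)·log₂(P(3)/Q(3)) = (1/60)·log₂((1/60)/(1/30)) = -0.01667

D_KL(P||Q) = -0.34697 + 3.56675 - 0.01667 = 3.20311 ≈ 3.2031 bits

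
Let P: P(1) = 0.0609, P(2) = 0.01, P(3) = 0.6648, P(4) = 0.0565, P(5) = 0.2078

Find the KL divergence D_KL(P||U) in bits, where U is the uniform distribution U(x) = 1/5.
0.9128 bits

U(i) = 1/5 for all i

D_KL(P||U) = Σ P(x) log₂(P(x) / (1/5))
           = Σ P(x) log₂(P(x)) + log₂(5)
           = log₂(5) - H(P)

H(P) = -Σ P(x) log₂(P(x)):
  -P(1)·log₂(P(1)) = -(0.0609)·log₂(0.0609) = 0.24588
  -P(2)·log₂(P(2)) = -(0.01)·log₂(0.01) = 0.06644
  -P(3)·log₂(P(3)) = -(0.6648)·log₂(0.6648) = 0.39157
  -P(4)·log₂(P(4)) = -(0.0565)·log₂(0.0565) = 0.23423
  -P(5)·log₂(P(5)) = -(0.2078)·log₂(0.2078) = 0.47103
H(P) = 0.24588 + 0.06644 + 0.39157 + 0.23423 + 0.47103 = 1.40915 bits

log₂(5) = 2.32193 bits

D_KL(P||U) = 2.32193 - 1.40915 = 0.91278 ≈ 0.9128 bits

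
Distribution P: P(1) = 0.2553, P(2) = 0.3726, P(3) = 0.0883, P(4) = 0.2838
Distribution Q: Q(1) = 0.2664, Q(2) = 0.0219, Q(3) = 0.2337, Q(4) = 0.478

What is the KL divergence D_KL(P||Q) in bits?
1.1703 bits

D_KL(P||Q) = Σ P(x) log₂(P(x)/Q(x))

Computing term by term:
  P(1)·log₂(P(1)/Q(1)) = 0.2553·log₂(0.2553/0.2664) = -0.01568
  P(2)·log₂(P(2)/Q(2)) = 0.3726·log₂(0.3726/0.0219) = 1.52342
  P(3)·log₂(P(3)/Q(3)) = 0.0883·log₂(0.0883/0.2337) = -0.12399
  P(4)·log₂(P(4)/Q(4)) = 0.2838·log₂(0.2838/0.478) = -0.21346

D_KL(P||Q) = -0.01568 + 1.52342 - 0.12399 - 0.21346 = 1.17029 ≈ 1.1703 bits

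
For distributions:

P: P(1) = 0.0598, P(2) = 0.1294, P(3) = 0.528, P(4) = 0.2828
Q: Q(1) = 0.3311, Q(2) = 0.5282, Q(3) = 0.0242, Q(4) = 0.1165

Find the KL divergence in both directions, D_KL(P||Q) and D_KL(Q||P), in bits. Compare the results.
D_KL(P||Q) = 2.2999 bits, D_KL(Q||P) = 1.6327 bits. D_KL(P||Q) is larger than D_KL(Q||P) by 0.6672 bits; the two directions differ.

D_KL(P||Q) = Σ P(x) log₂(P(x)/Q(x))

Computing term by term:
  P(1)·log₂(P(1)/Q(1)) = 0.0598·log₂(0.0598/0.3311) = -0.14765
  P(2)·log₂(P(2)/Q(2)) = 0.1294·log₂(0.1294/0.5282) = -0.26258
  P(3)·log₂(P(3)/Q(3)) = 0.528·log₂(0.528/0.0242) = 2.34826
  P(4)·log₂(P(4)/Q(4)) = 0.2828·log₂(0.2828/0.1165) = 0.36183

D_KL(P||Q) = -0.14765 - 0.26258 + 2.34826 + 0.36183 = 2.29986 ≈ 2.2999 bits

D_KL(Q||P) = Σ Q(x) log₂(Q(x)/P(x))

Computing term by term:
  Q(1)·log₂(Q(1)/P(1)) = 0.3311·log₂(0.3311/0.0598) = 0.81750
  Q(2)·log₂(Q(2)/P(2)) = 0.5282·log₂(0.5282/0.1294) = 1.07185
  Q(3)·log₂(Q(3)/P(3)) = 0.0242·log₂(0.0242/0.528) = -0.10763
  Q(4)·log₂(Q(4)/P(4)) = 0.1165·log₂(0.1165/0.2828) = -0.14906

D_KL(Q||P) = 0.81750 + 1.07185 - 0.10763 - 0.14906 = 1.63266 ≈ 1.6327 bits

These are NOT equal (difference: 0.6672 bits). KL divergence is asymmetric: D_KL(P||Q) ≠ D_KL(Q||P) in general.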